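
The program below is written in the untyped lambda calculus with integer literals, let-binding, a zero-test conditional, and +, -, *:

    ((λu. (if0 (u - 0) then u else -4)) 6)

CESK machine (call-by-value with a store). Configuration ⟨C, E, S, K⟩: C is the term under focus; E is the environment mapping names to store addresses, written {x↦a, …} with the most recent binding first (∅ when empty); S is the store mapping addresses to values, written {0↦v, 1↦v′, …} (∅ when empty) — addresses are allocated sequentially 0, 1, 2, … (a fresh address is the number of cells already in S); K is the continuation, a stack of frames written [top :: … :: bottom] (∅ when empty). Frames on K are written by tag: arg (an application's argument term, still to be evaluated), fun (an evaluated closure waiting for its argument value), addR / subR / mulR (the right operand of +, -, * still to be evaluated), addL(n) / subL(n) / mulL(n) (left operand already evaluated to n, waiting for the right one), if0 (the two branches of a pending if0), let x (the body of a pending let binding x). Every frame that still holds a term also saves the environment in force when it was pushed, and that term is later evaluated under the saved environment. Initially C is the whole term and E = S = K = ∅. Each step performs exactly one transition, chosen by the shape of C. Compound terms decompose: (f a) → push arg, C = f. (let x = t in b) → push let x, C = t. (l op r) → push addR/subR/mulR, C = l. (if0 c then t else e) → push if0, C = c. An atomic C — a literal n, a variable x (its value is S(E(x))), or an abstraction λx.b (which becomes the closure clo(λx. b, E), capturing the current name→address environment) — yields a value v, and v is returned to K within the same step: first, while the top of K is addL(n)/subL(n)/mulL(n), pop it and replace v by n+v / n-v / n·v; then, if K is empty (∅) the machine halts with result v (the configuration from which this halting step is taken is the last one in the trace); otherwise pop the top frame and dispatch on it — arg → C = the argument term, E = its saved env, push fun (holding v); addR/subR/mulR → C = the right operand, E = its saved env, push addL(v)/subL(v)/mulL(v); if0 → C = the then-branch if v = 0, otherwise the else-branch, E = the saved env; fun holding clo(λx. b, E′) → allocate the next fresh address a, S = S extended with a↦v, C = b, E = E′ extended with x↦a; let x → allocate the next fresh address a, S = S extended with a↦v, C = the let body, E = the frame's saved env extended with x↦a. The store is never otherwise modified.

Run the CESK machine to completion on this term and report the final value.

Answer: -4

Execution trace:
0. <C=((λu. (if0 (u - 0) then u else -4)) 6), E=∅, S=∅, K=∅>
1. <C=(λu. (if0 (u - 0) then u else -4)), E=∅, S=∅, K=[arg]>
2. <C=6, E=∅, S=∅, K=[fun]>
3. <C=(if0 (u - 0) then u else -4), E={u↦0}, S={0↦6}, K=∅>
4. <C=(u - 0), E={u↦0}, S={0↦6}, K=[if0]>
5. <C=u, E={u↦0}, S={0↦6}, K=[subR :: if0]>
6. <C=0, E={u↦0}, S={0↦6}, K=[subL(6) :: if0]>
7. <C=-4, E={u↦0}, S={0↦6}, K=∅>
→ final value -4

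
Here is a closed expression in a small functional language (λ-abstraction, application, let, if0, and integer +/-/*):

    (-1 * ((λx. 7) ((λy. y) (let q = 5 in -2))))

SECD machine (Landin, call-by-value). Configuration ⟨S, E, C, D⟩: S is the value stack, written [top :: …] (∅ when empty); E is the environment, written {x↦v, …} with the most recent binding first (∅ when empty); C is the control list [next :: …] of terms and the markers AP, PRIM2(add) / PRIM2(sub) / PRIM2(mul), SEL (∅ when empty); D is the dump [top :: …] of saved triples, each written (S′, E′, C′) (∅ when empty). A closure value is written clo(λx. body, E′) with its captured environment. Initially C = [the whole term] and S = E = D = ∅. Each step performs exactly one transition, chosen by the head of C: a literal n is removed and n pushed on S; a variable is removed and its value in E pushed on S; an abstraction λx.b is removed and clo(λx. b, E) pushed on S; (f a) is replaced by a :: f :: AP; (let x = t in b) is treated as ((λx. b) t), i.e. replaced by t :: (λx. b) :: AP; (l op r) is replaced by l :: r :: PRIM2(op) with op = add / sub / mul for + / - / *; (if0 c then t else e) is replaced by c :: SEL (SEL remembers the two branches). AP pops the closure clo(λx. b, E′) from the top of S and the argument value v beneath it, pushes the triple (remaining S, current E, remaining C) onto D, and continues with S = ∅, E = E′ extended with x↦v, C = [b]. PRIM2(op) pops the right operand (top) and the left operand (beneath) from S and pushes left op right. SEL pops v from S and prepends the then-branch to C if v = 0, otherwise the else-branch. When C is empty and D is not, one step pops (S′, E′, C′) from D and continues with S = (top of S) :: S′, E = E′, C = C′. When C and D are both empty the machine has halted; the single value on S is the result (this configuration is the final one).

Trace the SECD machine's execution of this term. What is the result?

0. [S=∅ | E=∅ | C=[(-1 * ((λx. 7) ((λy. y) (let q = 5 in -2))))] | D=∅]
1. [S=∅ | E=∅ | C=[-1 :: ((λx. 7) ((λy. y) (let q = 5 in -2))) :: PRIM2(mul)] | D=∅]
2. [S=[-1] | E=∅ | C=[((λx. 7) ((λy. y) (let q = 5 in -2))) :: PRIM2(mul)] | D=∅]
3. [S=[-1] | E=∅ | C=[((λy. y) (let q = 5 in -2)) :: (λx. 7) :: AP :: PRIM2(mul)] | D=∅]
4. [S=[-1] | E=∅ | C=[(let q = 5 in -2) :: (λy. y) :: AP :: (λx. 7) :: AP :: PRIM2(mul)] | D=∅]
5. [S=[-1] | E=∅ | C=[5 :: (λq. -2) :: AP :: (λy. y) :: AP :: (λx. 7) :: AP :: PRIM2(mul)] | D=∅]
6. [S=[5 :: -1] | E=∅ | C=[(λq. -2) :: AP :: (λy. y) :: AP :: (λx. 7) :: AP :: PRIM2(mul)] | D=∅]
7. [S=[clo(λq. -2, ∅) :: 5 :: -1] | E=∅ | C=[AP :: (λy. y) :: AP :: (λx. 7) :: AP :: PRIM2(mul)] | D=∅]
8. [S=∅ | E={q↦5} | C=[-2] | D=[([-1], ∅, [(λy. y) :: AP :: (λx. 7) :: AP :: PRIM2(mul)])]]
9. [S=[-2] | E={q↦5} | C=∅ | D=[([-1], ∅, [(λy. y) :: AP :: (λx. 7) :: AP :: PRIM2(mul)])]]
10. [S=[-2 :: -1] | E=∅ | C=[(λy. y) :: AP :: (λx. 7) :: AP :: PRIM2(mul)] | D=∅]
11. [S=[clo(λy. y, ∅) :: -2 :: -1] | E=∅ | C=[AP :: (λx. 7) :: AP :: PRIM2(mul)] | D=∅]
12. [S=∅ | E={y↦-2} | C=[y] | D=[([-1], ∅, [(λx. 7) :: AP :: PRIM2(mul)])]]
13. [S=[-2] | E={y↦-2} | C=∅ | D=[([-1], ∅, [(λx. 7) :: AP :: PRIM2(mul)])]]
14. [S=[-2 :: -1] | E=∅ | C=[(λx. 7) :: AP :: PRIM2(mul)] | D=∅]
15. [S=[clo(λx. 7, ∅) :: -2 :: -1] | E=∅ | C=[AP :: PRIM2(mul)] | D=∅]
16. [S=∅ | E={x↦-2} | C=[7] | D=[([-1], ∅, [PRIM2(mul)])]]
17. [S=[7] | E={x↦-2} | C=∅ | D=[([-1], ∅, [PRIM2(mul)])]]
18. [S=[7 :: -1] | E=∅ | C=[PRIM2(mul)] | D=∅]
19. [S=[-7] | E=∅ | C=∅ | D=∅]
→ final value -7

Answer: -7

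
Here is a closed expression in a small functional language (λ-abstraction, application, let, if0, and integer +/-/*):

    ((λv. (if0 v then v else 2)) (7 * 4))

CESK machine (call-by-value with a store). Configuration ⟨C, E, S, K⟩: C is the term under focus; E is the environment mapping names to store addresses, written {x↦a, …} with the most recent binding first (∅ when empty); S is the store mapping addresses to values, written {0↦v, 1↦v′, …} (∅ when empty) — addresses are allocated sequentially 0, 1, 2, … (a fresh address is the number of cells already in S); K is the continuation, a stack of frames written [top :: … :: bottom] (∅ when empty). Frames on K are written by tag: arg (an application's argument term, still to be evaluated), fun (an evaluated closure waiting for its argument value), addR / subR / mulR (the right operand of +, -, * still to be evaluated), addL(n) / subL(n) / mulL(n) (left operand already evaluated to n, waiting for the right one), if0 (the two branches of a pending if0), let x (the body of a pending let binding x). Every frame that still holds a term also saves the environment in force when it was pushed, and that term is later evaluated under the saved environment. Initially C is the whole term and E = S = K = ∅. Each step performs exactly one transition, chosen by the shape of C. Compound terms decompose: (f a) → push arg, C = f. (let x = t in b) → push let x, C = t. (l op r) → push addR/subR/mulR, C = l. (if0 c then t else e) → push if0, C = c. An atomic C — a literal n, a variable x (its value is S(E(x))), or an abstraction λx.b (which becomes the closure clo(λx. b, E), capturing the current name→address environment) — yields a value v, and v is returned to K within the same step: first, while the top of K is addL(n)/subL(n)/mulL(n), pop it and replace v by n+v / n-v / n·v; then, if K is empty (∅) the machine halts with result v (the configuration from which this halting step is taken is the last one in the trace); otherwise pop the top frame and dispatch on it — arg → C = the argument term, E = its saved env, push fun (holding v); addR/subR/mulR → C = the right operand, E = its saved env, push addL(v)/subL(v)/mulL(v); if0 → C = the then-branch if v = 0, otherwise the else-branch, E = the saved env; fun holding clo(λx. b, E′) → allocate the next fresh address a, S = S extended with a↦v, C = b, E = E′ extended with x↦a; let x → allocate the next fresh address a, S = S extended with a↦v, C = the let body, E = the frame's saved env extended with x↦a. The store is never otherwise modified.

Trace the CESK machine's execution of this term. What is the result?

0. <C=((λv. (if0 v then v else 2)) (7 * 4)), E=∅, S=∅, K=∅>
1. <C=(λv. (if0 v then v else 2)), E=∅, S=∅, K=[arg]>
2. <C=(7 * 4), E=∅, S=∅, K=[fun]>
3. <C=7, E=∅, S=∅, K=[mulR :: fun]>
4. <C=4, E=∅, S=∅, K=[mulL(7) :: fun]>
5. <C=(if0 v then v else 2), E={v↦0}, S={0↦28}, K=∅>
6. <C=v, E={v↦0}, S={0↦28}, K=[if0]>
7. <C=2, E={v↦0}, S={0↦28}, K=∅>
→ final value 2

Answer: 2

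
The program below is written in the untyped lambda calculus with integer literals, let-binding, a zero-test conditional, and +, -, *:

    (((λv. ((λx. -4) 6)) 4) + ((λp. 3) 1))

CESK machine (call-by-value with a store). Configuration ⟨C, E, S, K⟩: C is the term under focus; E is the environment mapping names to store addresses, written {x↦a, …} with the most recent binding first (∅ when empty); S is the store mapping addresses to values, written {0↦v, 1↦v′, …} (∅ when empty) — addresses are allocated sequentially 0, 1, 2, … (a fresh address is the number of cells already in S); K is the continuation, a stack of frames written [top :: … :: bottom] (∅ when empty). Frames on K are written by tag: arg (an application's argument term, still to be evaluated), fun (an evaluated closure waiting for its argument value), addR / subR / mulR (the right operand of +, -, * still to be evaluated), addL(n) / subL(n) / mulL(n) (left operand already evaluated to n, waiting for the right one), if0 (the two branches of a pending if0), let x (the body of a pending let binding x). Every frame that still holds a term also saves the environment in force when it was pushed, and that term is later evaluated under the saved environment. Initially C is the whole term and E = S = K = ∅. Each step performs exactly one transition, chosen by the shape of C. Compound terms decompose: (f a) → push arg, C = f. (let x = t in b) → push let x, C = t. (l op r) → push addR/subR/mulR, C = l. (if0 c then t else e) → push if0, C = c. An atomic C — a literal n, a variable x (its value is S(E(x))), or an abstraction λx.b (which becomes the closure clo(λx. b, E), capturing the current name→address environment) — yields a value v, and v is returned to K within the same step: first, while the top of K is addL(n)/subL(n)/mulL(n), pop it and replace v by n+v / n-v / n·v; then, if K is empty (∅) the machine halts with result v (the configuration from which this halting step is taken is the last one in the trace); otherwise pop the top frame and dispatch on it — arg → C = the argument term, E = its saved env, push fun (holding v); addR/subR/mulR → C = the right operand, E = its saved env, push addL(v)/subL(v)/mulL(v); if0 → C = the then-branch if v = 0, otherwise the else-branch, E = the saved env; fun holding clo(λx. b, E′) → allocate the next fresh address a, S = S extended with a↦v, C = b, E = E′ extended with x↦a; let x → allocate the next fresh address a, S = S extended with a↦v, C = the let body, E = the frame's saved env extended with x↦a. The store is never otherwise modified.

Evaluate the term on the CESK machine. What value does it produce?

Answer: -1

Execution trace:
step 0: [C=(((λv. ((λx. -4) 6)) 4) + ((λp. 3) 1)) | E=∅ | S=∅ | K=∅]
step 1: [C=((λv. ((λx. -4) 6)) 4) | E=∅ | S=∅ | K=[addR]]
step 2: [C=(λv. ((λx. -4) 6)) | E=∅ | S=∅ | K=[arg :: addR]]
step 3: [C=4 | E=∅ | S=∅ | K=[fun :: addR]]
step 4: [C=((λx. -4) 6) | E={v↦0} | S={0↦4} | K=[addR]]
step 5: [C=(λx. -4) | E={v↦0} | S={0↦4} | K=[arg :: addR]]
step 6: [C=6 | E={v↦0} | S={0↦4} | K=[fun :: addR]]
step 7: [C=-4 | E={x↦1, v↦0} | S={0↦4, 1↦6} | K=[addR]]
step 8: [C=((λp. 3) 1) | E=∅ | S={0↦4, 1↦6} | K=[addL(-4)]]
step 9: [C=(λp. 3) | E=∅ | S={0↦4, 1↦6} | K=[arg :: addL(-4)]]
step 10: [C=1 | E=∅ | S={0↦4, 1↦6} | K=[fun :: addL(-4)]]
step 11: [C=3 | E={p↦2} | S={0↦4, 1↦6, 2↦1} | K=[addL(-4)]]
→ final value -1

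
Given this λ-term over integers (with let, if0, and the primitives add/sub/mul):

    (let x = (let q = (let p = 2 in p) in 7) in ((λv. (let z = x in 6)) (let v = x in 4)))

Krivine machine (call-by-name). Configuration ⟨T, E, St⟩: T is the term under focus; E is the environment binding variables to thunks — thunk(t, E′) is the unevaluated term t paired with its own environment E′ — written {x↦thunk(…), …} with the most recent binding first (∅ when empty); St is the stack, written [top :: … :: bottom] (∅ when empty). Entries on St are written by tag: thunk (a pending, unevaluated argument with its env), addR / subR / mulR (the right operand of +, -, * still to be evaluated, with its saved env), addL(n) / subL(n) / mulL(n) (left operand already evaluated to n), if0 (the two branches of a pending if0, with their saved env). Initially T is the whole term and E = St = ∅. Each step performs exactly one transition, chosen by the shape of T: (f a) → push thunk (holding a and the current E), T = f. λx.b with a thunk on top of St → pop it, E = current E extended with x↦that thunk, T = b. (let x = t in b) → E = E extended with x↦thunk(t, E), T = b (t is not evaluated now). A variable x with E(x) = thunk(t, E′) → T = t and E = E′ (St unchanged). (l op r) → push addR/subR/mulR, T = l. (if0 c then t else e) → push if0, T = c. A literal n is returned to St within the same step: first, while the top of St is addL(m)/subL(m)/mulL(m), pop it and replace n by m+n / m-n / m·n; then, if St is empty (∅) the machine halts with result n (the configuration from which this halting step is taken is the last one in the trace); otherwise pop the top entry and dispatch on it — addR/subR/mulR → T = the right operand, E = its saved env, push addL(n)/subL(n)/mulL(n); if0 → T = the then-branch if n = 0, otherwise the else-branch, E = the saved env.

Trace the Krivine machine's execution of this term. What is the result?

[0] <T=(let x = (let q = (let p = 2 in p) in 7) in ((λv. (let z = x in 6)) (let v = x in 4))), E=∅, St=∅>
[1] <T=((λv. (let z = x in 6)) (let v = x in 4)), E={x↦thunk((let q = (let p = 2 in p) in 7), ∅)}, St=∅>
[2] <T=(λv. (let z = x in 6)), E={x↦thunk((let q = (let p = 2 in p) in 7), ∅)}, St=[thunk]>
[3] <T=(let z = x in 6), E={v↦thunk((let v = x in 4), {x↦thunk((let q = (let p = 2 in p) in 7), ∅)}), x↦thunk((let q = (let p = 2 in p) in 7), ∅)}, St=∅>
[4] <T=6, E={z↦thunk(x, {v↦thunk((let v = x in 4), {x↦thunk((let q = (let p = 2 in p) in 7), ∅)}), x↦thunk((let q = (let p = 2 in p) in 7), ∅)}), v↦thunk((let v = x in 4), {x↦thunk((let q = (let p = 2 in p) in 7), ∅)}), x↦thunk((let q = (let p = 2 in p) in 7), ∅)}, St=∅>
→ final value 6

Answer: 6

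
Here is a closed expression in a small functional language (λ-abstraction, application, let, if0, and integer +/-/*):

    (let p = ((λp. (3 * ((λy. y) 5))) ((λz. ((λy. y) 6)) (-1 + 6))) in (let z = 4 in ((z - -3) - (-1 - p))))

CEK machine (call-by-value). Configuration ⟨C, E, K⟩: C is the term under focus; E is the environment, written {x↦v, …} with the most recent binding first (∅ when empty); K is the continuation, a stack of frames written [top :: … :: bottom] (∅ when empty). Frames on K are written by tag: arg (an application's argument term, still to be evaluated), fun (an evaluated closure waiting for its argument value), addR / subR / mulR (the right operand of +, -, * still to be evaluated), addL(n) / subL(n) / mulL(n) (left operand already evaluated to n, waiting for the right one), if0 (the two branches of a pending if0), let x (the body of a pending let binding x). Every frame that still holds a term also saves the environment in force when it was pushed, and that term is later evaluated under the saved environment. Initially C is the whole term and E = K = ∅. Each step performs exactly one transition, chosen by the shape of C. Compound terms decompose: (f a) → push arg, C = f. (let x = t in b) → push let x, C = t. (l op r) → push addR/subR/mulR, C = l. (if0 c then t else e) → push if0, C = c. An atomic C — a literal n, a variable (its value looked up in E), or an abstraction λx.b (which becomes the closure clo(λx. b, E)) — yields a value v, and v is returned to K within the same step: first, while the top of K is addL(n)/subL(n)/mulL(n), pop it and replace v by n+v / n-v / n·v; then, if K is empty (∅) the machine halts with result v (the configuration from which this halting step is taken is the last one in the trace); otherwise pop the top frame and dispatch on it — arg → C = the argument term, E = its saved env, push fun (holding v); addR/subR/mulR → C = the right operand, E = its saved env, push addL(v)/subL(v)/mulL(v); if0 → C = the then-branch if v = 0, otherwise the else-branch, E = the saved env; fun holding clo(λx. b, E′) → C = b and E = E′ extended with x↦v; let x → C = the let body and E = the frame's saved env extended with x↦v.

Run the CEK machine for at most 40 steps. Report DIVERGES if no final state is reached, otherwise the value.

Answer: 23

Execution trace:
step 0: <C=(let p = ((λp. (3 * ((λy. y) 5))) ((λz. ((λy. y) 6)) (-1 + 6))) in (let z = 4 in ((z - -3) - (-1 - p)))), E=∅, K=∅>
step 1: <C=((λp. (3 * ((λy. y) 5))) ((λz. ((λy. y) 6)) (-1 + 6))), E=∅, K=[let p]>
step 2: <C=(λp. (3 * ((λy. y) 5))), E=∅, K=[arg :: let p]>
step 3: <C=((λz. ((λy. y) 6)) (-1 + 6)), E=∅, K=[fun :: let p]>
step 4: <C=(λz. ((λy. y) 6)), E=∅, K=[arg :: fun :: let p]>
step 5: <C=(-1 + 6), E=∅, K=[fun :: fun :: let p]>
step 6: <C=-1, E=∅, K=[addR :: fun :: fun :: let p]>
step 7: <C=6, E=∅, K=[addL(-1) :: fun :: fun :: let p]>
step 8: <C=((λy. y) 6), E={z↦5}, K=[fun :: let p]>
step 9: <C=(λy. y), E={z↦5}, K=[arg :: fun :: let p]>
step 10: <C=6, E={z↦5}, K=[fun :: fun :: let p]>
step 11: <C=y, E={y↦6, z↦5}, K=[fun :: let p]>
step 12: <C=(3 * ((λy. y) 5)), E={p↦6}, K=[let p]>
step 13: <C=3, E={p↦6}, K=[mulR :: let p]>
step 14: <C=((λy. y) 5), E={p↦6}, K=[mulL(3) :: let p]>
step 15: <C=(λy. y), E={p↦6}, K=[arg :: mulL(3) :: let p]>
step 16: <C=5, E={p↦6}, K=[fun :: mulL(3) :: let p]>
step 17: <C=y, E={y↦5, p↦6}, K=[mulL(3) :: let p]>
step 18: <C=(let z = 4 in ((z - -3) - (-1 - p))), E={p↦15}, K=∅>
step 19: <C=4, E={p↦15}, K=[let z]>
step 20: <C=((z - -3) - (-1 - p)), E={z↦4, p↦15}, K=∅>
step 21: <C=(z - -3), E={z↦4, p↦15}, K=[subR]>
step 22: <C=z, E={z↦4, p↦15}, K=[subR :: subR]>
step 23: <C=-3, E={z↦4, p↦15}, K=[subL(4) :: subR]>
step 24: <C=(-1 - p), E={z↦4, p↦15}, K=[subL(7)]>
step 25: <C=-1, E={z↦4, p↦15}, K=[subR :: subL(7)]>
step 26: <C=p, E={z↦4, p↦15}, K=[subL(-1) :: subL(7)]>
→ final value 23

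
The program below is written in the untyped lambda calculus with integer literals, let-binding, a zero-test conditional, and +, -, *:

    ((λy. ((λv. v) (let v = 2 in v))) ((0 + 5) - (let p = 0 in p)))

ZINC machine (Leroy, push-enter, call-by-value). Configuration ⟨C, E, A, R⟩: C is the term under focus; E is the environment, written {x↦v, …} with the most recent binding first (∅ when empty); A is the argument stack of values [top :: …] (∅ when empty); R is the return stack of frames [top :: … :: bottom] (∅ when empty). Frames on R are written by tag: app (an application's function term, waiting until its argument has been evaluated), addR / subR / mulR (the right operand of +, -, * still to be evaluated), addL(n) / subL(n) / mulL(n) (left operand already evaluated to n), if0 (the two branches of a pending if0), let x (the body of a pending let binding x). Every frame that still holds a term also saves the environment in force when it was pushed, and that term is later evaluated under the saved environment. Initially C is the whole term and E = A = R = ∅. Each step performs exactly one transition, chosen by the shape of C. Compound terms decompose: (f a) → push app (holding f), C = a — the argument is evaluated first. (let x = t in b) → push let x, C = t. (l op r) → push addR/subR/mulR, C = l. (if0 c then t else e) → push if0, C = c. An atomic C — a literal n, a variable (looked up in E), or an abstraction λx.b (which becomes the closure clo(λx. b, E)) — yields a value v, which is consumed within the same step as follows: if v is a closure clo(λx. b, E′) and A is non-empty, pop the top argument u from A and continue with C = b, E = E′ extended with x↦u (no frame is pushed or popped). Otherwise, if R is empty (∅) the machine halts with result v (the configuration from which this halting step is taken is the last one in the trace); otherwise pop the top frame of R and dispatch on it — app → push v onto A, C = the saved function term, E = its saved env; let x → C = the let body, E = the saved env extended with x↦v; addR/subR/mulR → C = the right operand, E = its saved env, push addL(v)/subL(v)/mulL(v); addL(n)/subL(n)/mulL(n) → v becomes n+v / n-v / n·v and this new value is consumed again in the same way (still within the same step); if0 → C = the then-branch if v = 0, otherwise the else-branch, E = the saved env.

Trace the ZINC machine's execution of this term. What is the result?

Answer: 2

Derivation:
t=0: ⟨C=((λy. ((λv. v) (let v = 2 in v))) ((0 + 5) - (let p = 0 in p))); E=∅; A=∅; R=∅⟩
t=1: ⟨C=((0 + 5) - (let p = 0 in p)); E=∅; A=∅; R=[app]⟩
t=2: ⟨C=(0 + 5); E=∅; A=∅; R=[subR :: app]⟩
t=3: ⟨C=0; E=∅; A=∅; R=[addR :: subR :: app]⟩
t=4: ⟨C=5; E=∅; A=∅; R=[addL(0) :: subR :: app]⟩
t=5: ⟨C=(let p = 0 in p); E=∅; A=∅; R=[subL(5) :: app]⟩
t=6: ⟨C=0; E=∅; A=∅; R=[let p :: subL(5) :: app]⟩
t=7: ⟨C=p; E={p↦0}; A=∅; R=[subL(5) :: app]⟩
t=8: ⟨C=(λy. ((λv. v) (let v = 2 in v))); E=∅; A=[5]; R=∅⟩
t=9: ⟨C=((λv. v) (let v = 2 in v)); E={y↦5}; A=∅; R=∅⟩
t=10: ⟨C=(let v = 2 in v); E={y↦5}; A=∅; R=[app]⟩
t=11: ⟨C=2; E={y↦5}; A=∅; R=[let v :: app]⟩
t=12: ⟨C=v; E={v↦2, y↦5}; A=∅; R=[app]⟩
t=13: ⟨C=(λv. v); E={y↦5}; A=[2]; R=∅⟩
t=14: ⟨C=v; E={v↦2, y↦5}; A=∅; R=∅⟩
→ final value 2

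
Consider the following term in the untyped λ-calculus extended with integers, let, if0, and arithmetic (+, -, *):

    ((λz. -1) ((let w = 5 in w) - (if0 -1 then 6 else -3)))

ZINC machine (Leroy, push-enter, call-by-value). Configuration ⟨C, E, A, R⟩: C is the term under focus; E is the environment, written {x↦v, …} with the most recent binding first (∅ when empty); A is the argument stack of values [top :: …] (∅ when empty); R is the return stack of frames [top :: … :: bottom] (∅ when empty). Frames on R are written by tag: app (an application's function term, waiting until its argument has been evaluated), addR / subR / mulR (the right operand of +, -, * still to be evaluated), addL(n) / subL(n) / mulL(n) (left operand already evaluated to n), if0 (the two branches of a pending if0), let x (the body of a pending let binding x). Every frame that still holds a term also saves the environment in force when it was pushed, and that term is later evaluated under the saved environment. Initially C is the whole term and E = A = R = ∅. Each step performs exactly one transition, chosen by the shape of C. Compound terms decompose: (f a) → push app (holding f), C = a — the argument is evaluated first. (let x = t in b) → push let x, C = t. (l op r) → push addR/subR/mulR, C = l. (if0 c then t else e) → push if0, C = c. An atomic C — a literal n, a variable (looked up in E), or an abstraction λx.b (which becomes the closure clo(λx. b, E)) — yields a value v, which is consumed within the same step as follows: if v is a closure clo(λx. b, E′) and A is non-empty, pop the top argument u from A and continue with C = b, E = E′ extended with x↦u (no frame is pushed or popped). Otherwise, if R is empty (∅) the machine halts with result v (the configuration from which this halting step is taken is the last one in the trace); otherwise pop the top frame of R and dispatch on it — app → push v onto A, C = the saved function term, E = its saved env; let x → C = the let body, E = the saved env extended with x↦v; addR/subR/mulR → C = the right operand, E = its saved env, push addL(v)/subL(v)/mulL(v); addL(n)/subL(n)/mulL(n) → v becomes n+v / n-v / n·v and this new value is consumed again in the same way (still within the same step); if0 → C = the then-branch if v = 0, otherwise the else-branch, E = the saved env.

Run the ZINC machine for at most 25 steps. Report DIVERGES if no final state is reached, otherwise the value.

t=0: ⟨C=((λz. -1) ((let w = 5 in w) - (if0 -1 then 6 else -3))); E=∅; A=∅; R=∅⟩
t=1: ⟨C=((let w = 5 in w) - (if0 -1 then 6 else -3)); E=∅; A=∅; R=[app]⟩
t=2: ⟨C=(let w = 5 in w); E=∅; A=∅; R=[subR :: app]⟩
t=3: ⟨C=5; E=∅; A=∅; R=[let w :: subR :: app]⟩
t=4: ⟨C=w; E={w↦5}; A=∅; R=[subR :: app]⟩
t=5: ⟨C=(if0 -1 then 6 else -3); E=∅; A=∅; R=[subL(5) :: app]⟩
t=6: ⟨C=-1; E=∅; A=∅; R=[if0 :: subL(5) :: app]⟩
t=7: ⟨C=-3; E=∅; A=∅; R=[subL(5) :: app]⟩
t=8: ⟨C=(λz. -1); E=∅; A=[8]; R=∅⟩
t=9: ⟨C=-1; E={z↦8}; A=∅; R=∅⟩
→ final value -1

Answer: -1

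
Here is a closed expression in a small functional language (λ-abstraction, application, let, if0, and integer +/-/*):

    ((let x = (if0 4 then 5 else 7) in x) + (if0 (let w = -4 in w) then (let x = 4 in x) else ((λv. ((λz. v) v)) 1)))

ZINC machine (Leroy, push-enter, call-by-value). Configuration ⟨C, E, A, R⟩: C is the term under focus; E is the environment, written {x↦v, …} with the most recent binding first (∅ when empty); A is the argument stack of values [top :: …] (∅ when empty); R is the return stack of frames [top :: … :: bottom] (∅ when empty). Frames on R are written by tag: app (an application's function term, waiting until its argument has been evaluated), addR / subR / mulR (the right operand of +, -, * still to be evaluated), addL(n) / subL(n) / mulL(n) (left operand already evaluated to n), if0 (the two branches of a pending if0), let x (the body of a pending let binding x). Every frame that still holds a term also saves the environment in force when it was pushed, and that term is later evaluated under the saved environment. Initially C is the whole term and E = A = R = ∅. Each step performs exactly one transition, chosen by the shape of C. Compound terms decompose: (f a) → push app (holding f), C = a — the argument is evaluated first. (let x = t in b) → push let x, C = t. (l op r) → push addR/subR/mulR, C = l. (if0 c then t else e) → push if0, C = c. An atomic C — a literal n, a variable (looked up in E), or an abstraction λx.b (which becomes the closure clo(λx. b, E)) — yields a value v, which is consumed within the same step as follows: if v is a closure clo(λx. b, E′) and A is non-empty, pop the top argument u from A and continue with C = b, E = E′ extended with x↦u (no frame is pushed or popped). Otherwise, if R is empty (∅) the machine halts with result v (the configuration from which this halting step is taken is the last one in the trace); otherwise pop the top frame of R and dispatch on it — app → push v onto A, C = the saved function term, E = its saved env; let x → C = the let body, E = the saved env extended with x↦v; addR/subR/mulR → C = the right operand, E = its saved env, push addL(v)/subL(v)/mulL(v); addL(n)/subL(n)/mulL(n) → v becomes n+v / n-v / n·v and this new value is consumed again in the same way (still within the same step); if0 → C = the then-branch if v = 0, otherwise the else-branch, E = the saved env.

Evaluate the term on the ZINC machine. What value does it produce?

[0] <C=((let x = (if0 4 then 5 else 7) in x) + (if0 (let w = -4 in w) then (let x = 4 in x) else ((λv. ((λz. v) v)) 1))), E=∅, A=∅, R=∅>
[1] <C=(let x = (if0 4 then 5 else 7) in x), E=∅, A=∅, R=[addR]>
[2] <C=(if0 4 then 5 else 7), E=∅, A=∅, R=[let x :: addR]>
[3] <C=4, E=∅, A=∅, R=[if0 :: let x :: addR]>
[4] <C=7, E=∅, A=∅, R=[let x :: addR]>
[5] <C=x, E={x↦7}, A=∅, R=[addR]>
[6] <C=(if0 (let w = -4 in w) then (let x = 4 in x) else ((λv. ((λz. v) v)) 1)), E=∅, A=∅, R=[addL(7)]>
[7] <C=(let w = -4 in w), E=∅, A=∅, R=[if0 :: addL(7)]>
[8] <C=-4, E=∅, A=∅, R=[let w :: if0 :: addL(7)]>
[9] <C=w, E={w↦-4}, A=∅, R=[if0 :: addL(7)]>
[10] <C=((λv. ((λz. v) v)) 1), E=∅, A=∅, R=[addL(7)]>
[11] <C=1, E=∅, A=∅, R=[app :: addL(7)]>
[12] <C=(λv. ((λz. v) v)), E=∅, A=[1], R=[addL(7)]>
[13] <C=((λz. v) v), E={v↦1}, A=∅, R=[addL(7)]>
[14] <C=v, E={v↦1}, A=∅, R=[app :: addL(7)]>
[15] <C=(λz. v), E={v↦1}, A=[1], R=[addL(7)]>
[16] <C=v, E={z↦1, v↦1}, A=∅, R=[addL(7)]>
→ final value 8

Answer: 8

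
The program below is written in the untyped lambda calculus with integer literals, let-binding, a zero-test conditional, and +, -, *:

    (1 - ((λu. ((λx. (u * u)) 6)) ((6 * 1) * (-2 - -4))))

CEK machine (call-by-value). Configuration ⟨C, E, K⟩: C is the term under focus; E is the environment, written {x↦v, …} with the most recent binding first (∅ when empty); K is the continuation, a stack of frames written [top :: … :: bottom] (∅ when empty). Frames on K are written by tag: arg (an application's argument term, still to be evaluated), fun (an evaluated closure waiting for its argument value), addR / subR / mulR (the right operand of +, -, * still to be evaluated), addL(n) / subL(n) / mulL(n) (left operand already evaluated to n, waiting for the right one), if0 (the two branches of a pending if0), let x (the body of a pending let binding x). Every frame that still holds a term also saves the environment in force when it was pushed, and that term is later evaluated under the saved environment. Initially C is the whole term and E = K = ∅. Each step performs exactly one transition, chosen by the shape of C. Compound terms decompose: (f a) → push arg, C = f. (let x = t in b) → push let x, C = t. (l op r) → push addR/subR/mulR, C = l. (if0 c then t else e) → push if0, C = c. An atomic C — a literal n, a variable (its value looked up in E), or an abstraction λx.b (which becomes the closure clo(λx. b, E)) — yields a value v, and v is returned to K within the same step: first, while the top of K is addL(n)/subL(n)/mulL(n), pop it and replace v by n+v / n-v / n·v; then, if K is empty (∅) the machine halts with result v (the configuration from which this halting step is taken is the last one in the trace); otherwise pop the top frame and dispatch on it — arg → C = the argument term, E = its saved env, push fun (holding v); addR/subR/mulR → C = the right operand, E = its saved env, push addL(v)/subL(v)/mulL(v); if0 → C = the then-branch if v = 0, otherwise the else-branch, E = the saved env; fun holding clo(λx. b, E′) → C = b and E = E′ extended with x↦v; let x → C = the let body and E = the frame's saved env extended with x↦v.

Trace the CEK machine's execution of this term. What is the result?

Answer: -143

Machine steps:
t=0: <C=(1 - ((λu. ((λx. (u * u)) 6)) ((6 * 1) * (-2 - -4)))), E=∅, K=∅>
t=1: <C=1, E=∅, K=[subR]>
t=2: <C=((λu. ((λx. (u * u)) 6)) ((6 * 1) * (-2 - -4))), E=∅, K=[subL(1)]>
t=3: <C=(λu. ((λx. (u * u)) 6)), E=∅, K=[arg :: subL(1)]>
t=4: <C=((6 * 1) * (-2 - -4)), E=∅, K=[fun :: subL(1)]>
t=5: <C=(6 * 1), E=∅, K=[mulR :: fun :: subL(1)]>
t=6: <C=6, E=∅, K=[mulR :: mulR :: fun :: subL(1)]>
t=7: <C=1, E=∅, K=[mulL(6) :: mulR :: fun :: subL(1)]>
t=8: <C=(-2 - -4), E=∅, K=[mulL(6) :: fun :: subL(1)]>
t=9: <C=-2, E=∅, K=[subR :: mulL(6) :: fun :: subL(1)]>
t=10: <C=-4, E=∅, K=[subL(-2) :: mulL(6) :: fun :: subL(1)]>
t=11: <C=((λx. (u * u)) 6), E={u↦12}, K=[subL(1)]>
t=12: <C=(λx. (u * u)), E={u↦12}, K=[arg :: subL(1)]>
t=13: <C=6, E={u↦12}, K=[fun :: subL(1)]>
t=14: <C=(u * u), E={x↦6, u↦12}, K=[subL(1)]>
t=15: <C=u, E={x↦6, u↦12}, K=[mulR :: subL(1)]>
t=16: <C=u, E={x↦6, u↦12}, K=[mulL(12) :: subL(1)]>
→ final value -143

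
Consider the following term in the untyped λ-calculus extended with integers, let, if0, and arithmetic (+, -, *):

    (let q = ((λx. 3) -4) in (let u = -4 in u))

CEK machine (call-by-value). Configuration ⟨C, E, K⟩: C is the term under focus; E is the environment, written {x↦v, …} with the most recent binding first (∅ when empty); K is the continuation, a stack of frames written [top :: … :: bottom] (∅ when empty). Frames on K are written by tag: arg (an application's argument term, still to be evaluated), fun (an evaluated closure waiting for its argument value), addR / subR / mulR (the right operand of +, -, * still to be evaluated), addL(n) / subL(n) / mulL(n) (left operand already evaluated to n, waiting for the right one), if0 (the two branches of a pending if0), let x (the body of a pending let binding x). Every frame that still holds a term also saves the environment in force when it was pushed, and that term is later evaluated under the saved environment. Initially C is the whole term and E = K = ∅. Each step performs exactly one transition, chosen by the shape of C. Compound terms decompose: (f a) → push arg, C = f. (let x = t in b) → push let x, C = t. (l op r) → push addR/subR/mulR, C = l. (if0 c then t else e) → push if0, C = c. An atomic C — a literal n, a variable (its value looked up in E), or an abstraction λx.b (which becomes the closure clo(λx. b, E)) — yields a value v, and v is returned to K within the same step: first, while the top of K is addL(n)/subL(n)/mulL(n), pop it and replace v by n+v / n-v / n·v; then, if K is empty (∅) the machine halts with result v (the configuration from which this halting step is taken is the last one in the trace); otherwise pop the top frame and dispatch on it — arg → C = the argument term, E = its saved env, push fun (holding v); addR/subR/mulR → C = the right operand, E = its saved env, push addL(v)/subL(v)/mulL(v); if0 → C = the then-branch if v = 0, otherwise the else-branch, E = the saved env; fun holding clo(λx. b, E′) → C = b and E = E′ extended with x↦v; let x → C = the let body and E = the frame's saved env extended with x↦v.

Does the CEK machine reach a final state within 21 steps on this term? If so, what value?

Answer: -4

Execution trace:
[0] [C=(let q = ((λx. 3) -4) in (let u = -4 in u)) | E=∅ | K=∅]
[1] [C=((λx. 3) -4) | E=∅ | K=[let q]]
[2] [C=(λx. 3) | E=∅ | K=[arg :: let q]]
[3] [C=-4 | E=∅ | K=[fun :: let q]]
[4] [C=3 | E={x↦-4} | K=[let q]]
[5] [C=(let u = -4 in u) | E={q↦3} | K=∅]
[6] [C=-4 | E={q↦3} | K=[let u]]
[7] [C=u | E={u↦-4, q↦3} | K=∅]
→ final value -4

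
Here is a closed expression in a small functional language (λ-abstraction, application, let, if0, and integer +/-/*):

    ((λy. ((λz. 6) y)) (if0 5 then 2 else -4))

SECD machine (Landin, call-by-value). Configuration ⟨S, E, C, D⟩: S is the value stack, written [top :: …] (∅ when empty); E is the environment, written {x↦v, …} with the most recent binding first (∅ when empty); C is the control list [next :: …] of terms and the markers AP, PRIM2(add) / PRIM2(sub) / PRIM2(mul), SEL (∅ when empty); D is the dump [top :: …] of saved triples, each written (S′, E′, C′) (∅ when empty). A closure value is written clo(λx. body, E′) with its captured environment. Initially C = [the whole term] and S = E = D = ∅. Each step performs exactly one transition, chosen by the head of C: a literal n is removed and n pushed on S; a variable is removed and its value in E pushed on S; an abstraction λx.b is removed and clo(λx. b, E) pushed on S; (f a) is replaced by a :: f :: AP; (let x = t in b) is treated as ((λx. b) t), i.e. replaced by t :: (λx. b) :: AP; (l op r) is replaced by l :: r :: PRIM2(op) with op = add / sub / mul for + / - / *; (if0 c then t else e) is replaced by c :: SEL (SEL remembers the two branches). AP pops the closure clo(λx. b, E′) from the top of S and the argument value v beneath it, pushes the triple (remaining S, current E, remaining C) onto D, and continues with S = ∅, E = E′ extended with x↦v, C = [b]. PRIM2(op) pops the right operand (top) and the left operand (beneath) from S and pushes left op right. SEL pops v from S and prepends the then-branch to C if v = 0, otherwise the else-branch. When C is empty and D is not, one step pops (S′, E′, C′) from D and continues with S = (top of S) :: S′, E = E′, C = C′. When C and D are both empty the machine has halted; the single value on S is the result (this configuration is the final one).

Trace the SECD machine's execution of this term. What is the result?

t=0: ⟨S=∅; E=∅; C=[((λy. ((λz. 6) y)) (if0 5 then 2 else -4))]; D=∅⟩
t=1: ⟨S=∅; E=∅; C=[(if0 5 then 2 else -4) :: (λy. ((λz. 6) y)) :: AP]; D=∅⟩
t=2: ⟨S=∅; E=∅; C=[5 :: SEL :: (λy. ((λz. 6) y)) :: AP]; D=∅⟩
t=3: ⟨S=[5]; E=∅; C=[SEL :: (λy. ((λz. 6) y)) :: AP]; D=∅⟩
t=4: ⟨S=∅; E=∅; C=[-4 :: (λy. ((λz. 6) y)) :: AP]; D=∅⟩
t=5: ⟨S=[-4]; E=∅; C=[(λy. ((λz. 6) y)) :: AP]; D=∅⟩
t=6: ⟨S=[clo(λy. ((λz. 6) y), ∅) :: -4]; E=∅; C=[AP]; D=∅⟩
t=7: ⟨S=∅; E={y↦-4}; C=[((λz. 6) y)]; D=[(∅, ∅, ∅)]⟩
t=8: ⟨S=∅; E={y↦-4}; C=[y :: (λz. 6) :: AP]; D=[(∅, ∅, ∅)]⟩
t=9: ⟨S=[-4]; E={y↦-4}; C=[(λz. 6) :: AP]; D=[(∅, ∅, ∅)]⟩
t=10: ⟨S=[clo(λz. 6, {y↦-4}) :: -4]; E={y↦-4}; C=[AP]; D=[(∅, ∅, ∅)]⟩
t=11: ⟨S=∅; E={z↦-4, y↦-4}; C=[6]; D=[(∅, {y↦-4}, ∅) :: (∅, ∅, ∅)]⟩
t=12: ⟨S=[6]; E={z↦-4, y↦-4}; C=∅; D=[(∅, {y↦-4}, ∅) :: (∅, ∅, ∅)]⟩
t=13: ⟨S=[6]; E={y↦-4}; C=∅; D=[(∅, ∅, ∅)]⟩
t=14: ⟨S=[6]; E=∅; C=∅; D=∅⟩
→ final value 6

Answer: 6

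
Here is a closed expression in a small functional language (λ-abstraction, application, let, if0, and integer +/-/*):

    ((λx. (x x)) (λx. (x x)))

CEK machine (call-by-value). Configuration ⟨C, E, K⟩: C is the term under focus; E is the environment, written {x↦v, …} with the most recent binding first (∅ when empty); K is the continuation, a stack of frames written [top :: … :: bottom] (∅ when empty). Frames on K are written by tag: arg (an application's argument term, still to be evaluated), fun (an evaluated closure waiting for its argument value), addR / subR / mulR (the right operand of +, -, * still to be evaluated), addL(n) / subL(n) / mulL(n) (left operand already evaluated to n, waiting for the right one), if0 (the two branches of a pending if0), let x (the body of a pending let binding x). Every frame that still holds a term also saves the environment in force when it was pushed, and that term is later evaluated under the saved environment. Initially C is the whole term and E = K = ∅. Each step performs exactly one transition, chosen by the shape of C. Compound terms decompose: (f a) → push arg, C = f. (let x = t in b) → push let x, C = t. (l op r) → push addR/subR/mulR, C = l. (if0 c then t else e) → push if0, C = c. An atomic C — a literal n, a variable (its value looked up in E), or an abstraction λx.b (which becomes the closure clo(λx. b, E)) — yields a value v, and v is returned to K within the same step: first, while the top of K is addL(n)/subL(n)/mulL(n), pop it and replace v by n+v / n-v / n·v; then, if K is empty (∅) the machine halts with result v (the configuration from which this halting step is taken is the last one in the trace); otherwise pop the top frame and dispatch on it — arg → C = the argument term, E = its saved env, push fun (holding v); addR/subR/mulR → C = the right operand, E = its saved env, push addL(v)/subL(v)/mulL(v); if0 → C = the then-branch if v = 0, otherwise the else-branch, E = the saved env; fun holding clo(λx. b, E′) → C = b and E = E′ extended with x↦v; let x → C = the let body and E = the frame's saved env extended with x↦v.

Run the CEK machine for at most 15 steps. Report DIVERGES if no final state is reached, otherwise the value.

t=0: ⟨C=((λx. (x x)) (λx. (x x))); E=∅; K=∅⟩
t=1: ⟨C=(λx. (x x)); E=∅; K=[arg]⟩
t=2: ⟨C=(λx. (x x)); E=∅; K=[fun]⟩
t=3: ⟨C=(x x); E={x↦clo(λx. (x x), ∅)}; K=∅⟩
t=4: ⟨C=x; E={x↦clo(λx. (x x), ∅)}; K=[arg]⟩
t=5: ⟨C=x; E={x↦clo(λx. (x x), ∅)}; K=[fun]⟩
… configuration repeats with period 3 (steps 3–5 recur indefinitely) …

Answer: DIVERGES (no final state within 15 steps)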